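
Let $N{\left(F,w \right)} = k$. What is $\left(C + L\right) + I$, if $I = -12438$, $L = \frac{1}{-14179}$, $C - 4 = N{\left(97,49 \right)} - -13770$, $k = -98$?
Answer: $\frac{17553601}{14179} \approx 1238.0$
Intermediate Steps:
$N{\left(F,w \right)} = -98$
$C = 13676$ ($C = 4 - -13672 = 4 + \left(-98 + 13770\right) = 4 + 13672 = 13676$)
$L = - \frac{1}{14179} \approx -7.0527 \cdot 10^{-5}$
$\left(C + L\right) + I = \left(13676 - \frac{1}{14179}\right) - 12438 = \frac{193912003}{14179} - 12438 = \frac{17553601}{14179}$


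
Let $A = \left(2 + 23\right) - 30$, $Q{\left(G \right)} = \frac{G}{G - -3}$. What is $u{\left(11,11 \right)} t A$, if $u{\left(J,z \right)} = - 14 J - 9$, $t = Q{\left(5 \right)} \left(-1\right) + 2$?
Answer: $\frac{8965}{8} \approx 1120.6$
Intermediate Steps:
$Q{\left(G \right)} = \frac{G}{3 + G}$ ($Q{\left(G \right)} = \frac{G}{G + 3} = \frac{G}{3 + G}$)
$A = -5$ ($A = 25 - 30 = -5$)
$t = \frac{11}{8}$ ($t = \frac{5}{3 + 5} \left(-1\right) + 2 = \frac{5}{8} \left(-1\right) + 2 = - \frac{5}{8} + 2 = \frac{11}{8} \approx 1.375$)
$u{\left(J,z \right)} = -9 - 14 J$
$u{\left(11,11 \right)} t A = \left(-9 - 154\right) \frac{11}{8} \left(-5\right) = \left(-163\right) \frac{11}{8} \left(-5\right) = \left(- \frac{1793}{8}\right) \left(-5\right) = \frac{8965}{8}$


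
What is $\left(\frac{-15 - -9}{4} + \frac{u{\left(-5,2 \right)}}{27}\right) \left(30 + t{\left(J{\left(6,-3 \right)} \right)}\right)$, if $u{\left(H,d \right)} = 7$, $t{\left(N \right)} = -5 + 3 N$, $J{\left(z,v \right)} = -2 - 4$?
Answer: $- \frac{469}{54} \approx -8.6852$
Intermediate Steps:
$J{\left(z,v \right)} = -6$ ($J{\left(z,v \right)} = -2 - 4 = -6$)
$\left(\frac{-15 - -9}{4} + \frac{u{\left(-5,2 \right)}}{27}\right) \left(30 + t{\left(J{\left(6,-3 \right)} \right)}\right) = \left(\frac{-15 - -9}{4} + \frac{7}{27}\right) \left(30 + \left(-5 + 3 \left(-6\right)\right)\right) = \left(\left(-15 + 9\right) \frac{1}{4} + 7 \cdot \frac{1}{27}\right) \left(30 - 23\right) = \left(\left(-6\right) \frac{1}{4} + \frac{7}{27}\right) \left(30 - 23\right) = \left(- \frac{3}{2} + \frac{7}{27}\right) 7 = \left(- \frac{67}{54}\right) 7 = - \frac{469}{54}$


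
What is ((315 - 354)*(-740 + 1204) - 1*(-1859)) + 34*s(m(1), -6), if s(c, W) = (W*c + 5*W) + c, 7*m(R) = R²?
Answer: -120969/7 ≈ -17281.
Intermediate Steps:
m(R) = R²/7
s(c, W) = c + 5*W + W*c (s(c, W) = (5*W + W*c) + c = c + 5*W + W*c)
((315 - 354)*(-740 + 1204) - 1*(-1859)) + 34*s(m(1), -6) = ((315 - 354)*(-740 + 1204) - 1*(-1859)) + 34*((⅐)*1² + 5*(-6) - 6*1²/7) = (-39*464 + 1859) + 34*((⅐)*1 - 30 - 6/7) = (-18096 + 1859) + 34*(⅐ - 30 - 6*⅐) = -16237 + 34*(⅐ - 30 - 6/7) = -16237 + 34*(-215/7) = -16237 - 7310/7 = -120969/7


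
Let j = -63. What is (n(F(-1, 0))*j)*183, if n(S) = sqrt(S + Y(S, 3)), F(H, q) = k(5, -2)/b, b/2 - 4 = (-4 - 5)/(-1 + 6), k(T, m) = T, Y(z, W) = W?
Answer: -11529*sqrt(2002)/22 ≈ -23448.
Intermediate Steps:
b = 22/5 (b = 8 + 2*((-4 - 5)/(-1 + 6)) = 8 + 2*(-9/5) = 8 - 18/5 = 22/5 ≈ 4.4000)
F(H, q) = 25/22 (F(H, q) = 5/(22/5) = 5*(5/22) = 25/22)
n(S) = sqrt(3 + S) (n(S) = sqrt(S + 3) = sqrt(3 + S))
(n(F(-1, 0))*j)*183 = (sqrt(3 + 25/22)*(-63))*183 = (sqrt(91/22)*(-63))*183 = ((sqrt(2002)/22)*(-63))*183 = -63*sqrt(2002)/22*183 = -11529*sqrt(2002)/22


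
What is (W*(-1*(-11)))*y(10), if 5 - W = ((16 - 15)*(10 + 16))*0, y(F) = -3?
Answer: -165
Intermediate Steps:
W = 5 (W = 5 - (16 - 15)*(10 + 16)*0 = 5 - 1*26*0 = 5 - 26*0 = 5 - 1*0 = 5 + 0 = 5)
(W*(-1*(-11)))*y(10) = (5*(-1*(-11)))*(-3) = (5*11)*(-3) = 55*(-3) = -165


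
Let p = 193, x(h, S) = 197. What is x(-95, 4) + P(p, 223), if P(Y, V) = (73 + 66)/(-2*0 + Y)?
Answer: 38160/193 ≈ 197.72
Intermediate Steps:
P(Y, V) = 139/Y (P(Y, V) = 139/(-1*2*0 + Y) = 139/(-2*0 + Y) = 139/(0 + Y) = 139/Y)
x(-95, 4) + P(p, 223) = 197 + 139/193 = 38160/193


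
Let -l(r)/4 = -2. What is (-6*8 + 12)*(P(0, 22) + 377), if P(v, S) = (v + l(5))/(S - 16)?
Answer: -13620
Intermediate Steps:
l(r) = 8 (l(r) = -4*(-2) = 8)
P(v, S) = (8 + v)/(-16 + S) (P(v, S) = (v + 8)/(S - 16) = (8 + v)/(-16 + S))
(-6*8 + 12)*(P(0, 22) + 377) = (-6*8 + 12)*((8 + 0)/(-16 + 22) + 377) = (-48 + 12)*(8/6 + 377) = -36*((⅙)*8 + 377) = -36*(4/3 + 377) = -36*1135/3 = -13620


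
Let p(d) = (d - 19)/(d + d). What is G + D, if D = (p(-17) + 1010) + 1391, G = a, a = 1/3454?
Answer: 141044107/58718 ≈ 2402.1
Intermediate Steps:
p(d) = (-19 + d)/(2*d) (p(d) = (-19 + d)/((2*d)) = (-19 + d)*(1/(2*d)) = (-19 + d)/(2*d))
a = 1/3454 ≈ 0.00028952
G = 1/3454 ≈ 0.00028952
D = 40835/17 (D = ((1/2)*(-19 - 17)/(-17) + 1010) + 1391 = ((1/2)*(-1/17)*(-36) + 1010) + 1391 = (18/17 + 1010) + 1391 = 17188/17 + 1391 = 40835/17 ≈ 2402.1)
G + D = 1/3454 + 40835/17 = 141044107/58718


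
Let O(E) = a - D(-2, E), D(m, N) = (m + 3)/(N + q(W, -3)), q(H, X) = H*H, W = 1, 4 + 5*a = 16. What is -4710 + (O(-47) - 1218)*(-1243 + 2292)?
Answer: -294365867/230 ≈ -1.2799e+6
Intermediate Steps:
a = 12/5 (a = -⅘ + (⅕)*16 = -⅘ + 16/5 = 12/5 ≈ 2.4000)
q(H, X) = H²
D(m, N) = (3 + m)/(1 + N) (D(m, N) = (m + 3)/(N + 1²) = (3 + m)/(N + 1) = (3 + m)/(1 + N))
O(E) = 12/5 - 1/(1 + E) (O(E) = 12/5 - (3 - 2)/(1 + E) = 12/5 - 1/(1 + E))
-4710 + (O(-47) - 1218)*(-1243 + 2292) = -4710 + ((7 + 12*(-47))/(5*(1 - 47)) - 1218)*(-1243 + 2292) = -4710 + ((⅕)*(7 - 564)/(-46) - 1218)*1049 = -4710 + ((⅕)*(-1/46)*(-557) - 1218)*1049 = -4710 + (557/230 - 1218)*1049 = -4710 - 279583/230*1049 = -4710 - 293282567/230 = -294365867/230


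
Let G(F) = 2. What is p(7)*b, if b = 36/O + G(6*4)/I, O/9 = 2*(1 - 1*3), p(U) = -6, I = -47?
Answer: 294/47 ≈ 6.2553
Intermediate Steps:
O = -36 (O = 9*(2*(1 - 1*3)) = 9*(2*(1 - 3)) = 9*(2*(-2)) = 9*(-4) = -36)
b = -49/47 (b = 36/(-36) + 2/(-47) = 36*(-1/36) + 2*(-1/47) = -1 - 2/47 = -49/47 ≈ -1.0426)
p(7)*b = -6*(-49/47) = 294/47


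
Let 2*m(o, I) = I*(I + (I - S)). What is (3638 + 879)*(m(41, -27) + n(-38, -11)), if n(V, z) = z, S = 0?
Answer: 3243206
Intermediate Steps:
m(o, I) = I**2 (m(o, I) = (I*(I + (I - 1*0)))/2 = (I*(I + (I + 0)))/2 = (I*(I + I))/2 = (I*(2*I))/2 = (2*I**2)/2 = I**2)
(3638 + 879)*(m(41, -27) + n(-38, -11)) = (3638 + 879)*((-27)**2 - 11) = 4517*(729 - 11) = 4517*718 = 3243206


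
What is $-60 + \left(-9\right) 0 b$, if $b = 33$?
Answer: $-60$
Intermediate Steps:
$-60 + \left(-9\right) 0 b = -60 + \left(-9\right) 0 \cdot 33 = -60 + 0 \cdot 33 = -60 + 0 = -60$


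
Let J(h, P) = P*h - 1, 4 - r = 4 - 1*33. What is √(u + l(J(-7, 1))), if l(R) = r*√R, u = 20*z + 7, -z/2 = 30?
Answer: √(-1193 + 66*I*√2) ≈ 1.3501 + 34.566*I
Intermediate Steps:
z = -60 (z = -2*30 = -60)
r = 33 (r = 4 - (4 - 1*33) = 4 - (4 - 33) = 4 - 1*(-29) = 4 + 29 = 33)
J(h, P) = -1 + P*h
u = -1193 (u = 20*(-60) + 7 = -1200 + 7 = -1193)
l(R) = 33*√R
√(u + l(J(-7, 1))) = √(-1193 + 33*√(-1 + 1*(-7))) = √(-1193 + 33*√(-1 - 7)) = √(-1193 + 33*√(-8)) = √(-1193 + 33*(2*I*√2)) = √(-1193 + 66*I*√2)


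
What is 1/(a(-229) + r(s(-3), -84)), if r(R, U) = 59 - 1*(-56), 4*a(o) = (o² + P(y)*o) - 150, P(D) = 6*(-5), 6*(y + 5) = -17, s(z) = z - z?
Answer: 4/59621 ≈ 6.7090e-5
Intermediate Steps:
s(z) = 0
y = -47/6 (y = -5 + (⅙)*(-17) = -5 - 17/6 = -47/6 ≈ -7.8333)
P(D) = -30
a(o) = -75/2 - 15*o/2 + o²/4 (a(o) = ((o² - 30*o) - 150)/4 = (-150 + o² - 30*o)/4 = -75/2 - 15*o/2 + o²/4)
r(R, U) = 115 (r(R, U) = 59 + 56 = 115)
1/(a(-229) + r(s(-3), -84)) = 1/((-75/2 - 15/2*(-229) + (¼)*(-229)²) + 115) = 1/((-75/2 + 3435/2 + (¼)*52441) + 115) = 1/((-75/2 + 3435/2 + 52441/4) + 115) = 1/(59161/4 + 115) = 1/(59621/4) = 4/59621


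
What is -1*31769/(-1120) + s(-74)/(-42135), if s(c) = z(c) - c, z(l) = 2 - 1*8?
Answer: 267702131/9438240 ≈ 28.364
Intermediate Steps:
z(l) = -6 (z(l) = 2 - 8 = -6)
s(c) = -6 - c
-1*31769/(-1120) + s(-74)/(-42135) = -1*31769/(-1120) + (-6 - 1*(-74))/(-42135) = -31769*(-1/1120) + (-6 + 74)*(-1/42135) = 31769/1120 + 68*(-1/42135) = 31769/1120 - 68/42135 = 267702131/9438240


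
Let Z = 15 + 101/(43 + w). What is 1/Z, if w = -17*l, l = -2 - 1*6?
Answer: 179/2786 ≈ 0.064250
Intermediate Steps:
l = -8 (l = -2 - 6 = -8)
w = 136 (w = -17*(-8) = 136)
Z = 2786/179 (Z = 15 + 101/(43 + 136) = 15 + 101/179 = 2786/179 ≈ 15.564)
1/Z = 1/(2786/179) = 179/2786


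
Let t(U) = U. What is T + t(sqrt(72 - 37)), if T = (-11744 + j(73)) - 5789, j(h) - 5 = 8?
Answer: -17520 + sqrt(35) ≈ -17514.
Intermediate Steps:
j(h) = 13 (j(h) = 5 + 8 = 13)
T = -17520 (T = (-11744 + 13) - 5789 = -11731 - 5789 = -17520)
T + t(sqrt(72 - 37)) = -17520 + sqrt(72 - 37) = -17520 + sqrt(35)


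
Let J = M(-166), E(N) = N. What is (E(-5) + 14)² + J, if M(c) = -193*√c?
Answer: 81 - 193*I*√166 ≈ 81.0 - 2486.6*I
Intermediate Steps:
J = -193*I*√166 ≈ -2486.6*I
(E(-5) + 14)² + J = (-5 + 14)² - 193*I*√166 = 9² - 193*I*√166 = 81 - 193*I*√166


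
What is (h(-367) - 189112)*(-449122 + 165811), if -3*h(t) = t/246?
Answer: 4393344253431/82 ≈ 5.3577e+10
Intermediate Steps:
h(t) = -t/738 (h(t) = -t/(3*246) = -t/738)
(h(-367) - 189112)*(-449122 + 165811) = (-1/738*(-367) - 189112)*(-449122 + 165811) = (367/738 - 189112)*(-283311) = -139564289/738*(-283311) = 4393344253431/82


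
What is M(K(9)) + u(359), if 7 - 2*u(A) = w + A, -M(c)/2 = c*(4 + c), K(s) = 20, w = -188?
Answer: -1042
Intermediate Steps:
M(c) = -2*c*(4 + c)
u(A) = 195/2 - A/2 (u(A) = 7/2 - (-188 + A)/2 = 7/2 + (94 - A/2) = 195/2 - A/2)
M(K(9)) + u(359) = -2*20*(4 + 20) + (195/2 - 1/2*359) = -2*20*24 + (195/2 - 359/2) = -960 - 82 = -1042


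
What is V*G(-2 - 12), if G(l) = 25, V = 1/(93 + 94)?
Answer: 25/187 ≈ 0.13369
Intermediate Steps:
V = 1/187 ≈ 0.0053476
V*G(-2 - 12) = (1/187)*25 = 25/187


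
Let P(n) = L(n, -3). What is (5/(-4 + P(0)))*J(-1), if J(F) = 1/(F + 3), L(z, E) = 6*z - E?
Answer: -5/2 ≈ -2.5000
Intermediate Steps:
L(z, E) = -E + 6*z
P(n) = 3 + 6*n (P(n) = -1*(-3) + 6*n = 3 + 6*n)
J(F) = 1/(3 + F)
(5/(-4 + P(0)))*J(-1) = (5/(-4 + (3 + 6*0)))/(3 - 1) = (5/(-4 + (3 + 0)))/2 = (5/(-4 + 3))*(1/2) = (5/(-1))*(1/2) = -1*5*(1/2) = -5*1/2 = -5/2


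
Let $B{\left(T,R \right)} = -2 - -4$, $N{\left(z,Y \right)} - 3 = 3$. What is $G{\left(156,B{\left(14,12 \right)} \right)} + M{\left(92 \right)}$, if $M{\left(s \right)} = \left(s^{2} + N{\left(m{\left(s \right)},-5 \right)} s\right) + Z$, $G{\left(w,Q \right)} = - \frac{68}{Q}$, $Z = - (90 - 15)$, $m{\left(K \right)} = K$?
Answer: $8907$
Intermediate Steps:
$N{\left(z,Y \right)} = 6$ ($N{\left(z,Y \right)} = 3 + 3 = 6$)
$Z = -75$ ($Z = \left(-1\right) 75 = -75$)
$B{\left(T,R \right)} = 2$ ($B{\left(T,R \right)} = -2 + 4 = 2$)
$M{\left(s \right)} = -75 + s^{2} + 6 s$ ($M{\left(s \right)} = \left(s^{2} + 6 s\right) - 75 = -75 + s^{2} + 6 s$)
$G{\left(156,B{\left(14,12 \right)} \right)} + M{\left(92 \right)} = - \frac{68}{2} + \left(-75 + 92^{2} + 6 \cdot 92\right) = \left(-68\right) \frac{1}{2} + \left(-75 + 8464 + 552\right) = -34 + 8941 = 8907$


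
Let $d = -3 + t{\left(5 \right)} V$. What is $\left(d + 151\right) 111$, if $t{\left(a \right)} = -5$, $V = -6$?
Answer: $19758$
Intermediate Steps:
$d = 27$ ($d = -3 - -30 = -3 + 30 = 27$)
$\left(d + 151\right) 111 = \left(27 + 151\right) 111 = 178 \cdot 111 = 19758$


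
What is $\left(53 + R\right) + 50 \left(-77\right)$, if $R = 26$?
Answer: $-3771$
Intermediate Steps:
$\left(53 + R\right) + 50 \left(-77\right) = \left(53 + 26\right) + 50 \left(-77\right) = 79 - 3850 = -3771$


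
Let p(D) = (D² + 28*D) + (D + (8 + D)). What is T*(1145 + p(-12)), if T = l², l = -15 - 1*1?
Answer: 239872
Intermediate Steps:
l = -16 (l = -15 - 1 = -16)
p(D) = 8 + D² + 30*D (p(D) = (D² + 28*D) + (8 + 2*D) = 8 + D² + 30*D)
T = 256 (T = (-16)² = 256)
T*(1145 + p(-12)) = 256*(1145 + (8 + (-12)² + 30*(-12))) = 256*(1145 + (8 + 144 - 360)) = 256*(1145 - 208) = 256*937 = 239872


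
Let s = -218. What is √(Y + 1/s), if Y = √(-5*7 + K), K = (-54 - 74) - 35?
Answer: √(-218 + 142572*I*√22)/218 ≈ 2.652 + 2.6529*I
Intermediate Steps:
K = -163 (K = -128 - 35 = -163)
Y = 3*I*√22 (Y = √(-5*7 - 163) = √(-35 - 163) = √(-198) = 3*I*√22 ≈ 14.071*I)
√(Y + 1/s) = √(3*I*√22 + 1/(-218)) = √(3*I*√22 - 1/218) = √(-1/218 + 3*I*√22)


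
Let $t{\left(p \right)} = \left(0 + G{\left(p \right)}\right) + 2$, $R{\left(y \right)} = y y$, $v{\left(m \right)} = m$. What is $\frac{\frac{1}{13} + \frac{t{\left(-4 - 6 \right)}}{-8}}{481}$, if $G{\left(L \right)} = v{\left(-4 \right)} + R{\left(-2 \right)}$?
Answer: $- \frac{9}{25012} \approx -0.00035983$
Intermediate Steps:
$R{\left(y \right)} = y^{2}$
$G{\left(L \right)} = 0$ ($G{\left(L \right)} = -4 + \left(-2\right)^{2} = -4 + 4 = 0$)
$t{\left(p \right)} = 2$ ($t{\left(p \right)} = \left(0 + 0\right) + 2 = 0 + 2 = 2$)
$\frac{\frac{1}{13} + \frac{t{\left(-4 - 6 \right)}}{-8}}{481} = \frac{\frac{1}{13} + \frac{2}{-8}}{481} = \left(\frac{1}{13} + 2 \left(- \frac{1}{8}\right)\right) \frac{1}{481} = \left(\frac{1}{13} - \frac{1}{4}\right) \frac{1}{481} = \left(- \frac{9}{52}\right) \frac{1}{481} = - \frac{9}{25012}$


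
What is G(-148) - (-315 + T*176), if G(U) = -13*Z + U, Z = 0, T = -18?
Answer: 3335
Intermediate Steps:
G(U) = U (G(U) = -13*0 + U = 0 + U = U)
G(-148) - (-315 + T*176) = -148 - (-315 - 18*176) = -148 - (-315 - 3168) = -148 - 1*(-3483) = -148 + 3483 = 3335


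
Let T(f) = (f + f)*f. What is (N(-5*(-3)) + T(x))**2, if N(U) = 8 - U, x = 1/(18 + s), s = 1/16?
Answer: 341213698225/6975757441 ≈ 48.914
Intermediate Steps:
s = 1/16 ≈ 0.062500
x = 16/289 (x = 1/(18 + 1/16) = 1/(289/16) = 16/289 ≈ 0.055363)
T(f) = 2*f**2 (T(f) = (2*f)*f = 2*f**2)
(N(-5*(-3)) + T(x))**2 = ((8 - (-5)*(-3)) + 2*(16/289)**2)**2 = ((8 - 1*15) + 2*(256/83521))**2 = ((8 - 15) + 512/83521)**2 = (-7 + 512/83521)**2 = (-584135/83521)**2 = 341213698225/6975757441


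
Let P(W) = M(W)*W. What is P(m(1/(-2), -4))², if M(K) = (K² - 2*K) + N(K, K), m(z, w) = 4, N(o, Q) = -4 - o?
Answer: 0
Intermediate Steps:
M(K) = -4 + K² - 3*K (M(K) = (K² - 2*K) + (-4 - K) = -4 + K² - 3*K)
P(W) = W*(-4 + W² - 3*W) (P(W) = (-4 + W² - 3*W)*W = W*(-4 + W² - 3*W))
P(m(1/(-2), -4))² = (4*(-4 + 4² - 3*4))² = (4*(-4 + 16 - 12))² = (4*0)² = 0² = 0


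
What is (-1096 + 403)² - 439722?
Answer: 40527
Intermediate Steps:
(-1096 + 403)² - 439722 = (-693)² - 439722 = 480249 - 439722 = 40527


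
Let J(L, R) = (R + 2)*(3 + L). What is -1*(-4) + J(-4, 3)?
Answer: -1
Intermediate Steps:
J(L, R) = (2 + R)*(3 + L)
-1*(-4) + J(-4, 3) = -1*(-4) + (6 + 2*(-4) + 3*3 - 4*3) = 4 + (6 - 8 + 9 - 12) = 4 - 5 = -1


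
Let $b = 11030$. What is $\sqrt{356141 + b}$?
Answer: $\sqrt{367171} \approx 605.95$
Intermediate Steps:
$\sqrt{356141 + b} = \sqrt{356141 + 11030} = \sqrt{367171}$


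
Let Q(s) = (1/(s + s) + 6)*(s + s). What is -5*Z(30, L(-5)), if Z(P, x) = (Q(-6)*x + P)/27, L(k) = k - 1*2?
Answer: -2635/27 ≈ -97.593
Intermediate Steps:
Q(s) = 2*s*(6 + 1/(2*s)) (Q(s) = (1/(2*s) + 6)*(2*s) = (6 + 1/(2*s))*(2*s) = 2*s*(6 + 1/(2*s)))
L(k) = -2 + k (L(k) = k - 2 = -2 + k)
Z(P, x) = -71*x/27 + P/27 (Z(P, x) = ((1 + 12*(-6))*x + P)/27 = ((1 - 72)*x + P)*(1/27) = (-71*x + P)*(1/27) = (P - 71*x)*(1/27) = -71*x/27 + P/27)
-5*Z(30, L(-5)) = -5*(-71*(-2 - 5)/27 + (1/27)*30) = -5*(-71/27*(-7) + 10/9) = -5*(497/27 + 10/9) = -5*527/27 = -2635/27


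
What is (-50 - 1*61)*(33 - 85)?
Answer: 5772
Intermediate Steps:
(-50 - 1*61)*(33 - 85) = (-50 - 61)*(-52) = -111*(-52) = 5772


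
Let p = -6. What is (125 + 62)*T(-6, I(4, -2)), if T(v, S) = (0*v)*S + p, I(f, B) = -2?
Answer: -1122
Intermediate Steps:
T(v, S) = -6 (T(v, S) = (0*v)*S - 6 = 0*S - 6 = 0 - 6 = -6)
(125 + 62)*T(-6, I(4, -2)) = (125 + 62)*(-6) = 187*(-6) = -1122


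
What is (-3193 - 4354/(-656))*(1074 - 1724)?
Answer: 339666275/164 ≈ 2.0711e+6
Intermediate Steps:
(-3193 - 4354/(-656))*(1074 - 1724) = (-3193 - 4354*(-1/656))*(-650) = (-3193 + 2177/328)*(-650) = -1045127/328*(-650) = 339666275/164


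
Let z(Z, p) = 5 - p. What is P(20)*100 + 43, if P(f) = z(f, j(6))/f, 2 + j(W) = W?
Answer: 48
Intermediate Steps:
j(W) = -2 + W
P(f) = 1/f (P(f) = (5 - (-2 + 6))/f = (5 - 1*4)/f = (5 - 4)/f = 1/f)
P(20)*100 + 43 = 100/20 + 43 = (1/20)*100 + 43 = 5 + 43 = 48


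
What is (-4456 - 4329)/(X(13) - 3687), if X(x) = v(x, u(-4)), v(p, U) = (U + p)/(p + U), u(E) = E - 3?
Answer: 8785/3686 ≈ 2.3833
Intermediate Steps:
u(E) = -3 + E
v(p, U) = 1 (v(p, U) = (U + p)/(U + p) = 1)
X(x) = 1
(-4456 - 4329)/(X(13) - 3687) = (-4456 - 4329)/(1 - 3687) = -8785/(-3686) = -8785*(-1/3686) = 8785/3686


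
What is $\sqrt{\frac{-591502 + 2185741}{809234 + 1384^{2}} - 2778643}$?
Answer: $\frac{i \sqrt{2292051370305225710}}{908230} \approx 1666.9 i$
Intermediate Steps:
$\sqrt{\frac{-591502 + 2185741}{809234 + 1384^{2}} - 2778643} = \sqrt{\frac{1594239}{809234 + 1915456} - 2778643} = \sqrt{\frac{1594239}{2724690} - 2778643} = \sqrt{1594239 \cdot \frac{1}{2724690} - 2778643} = \sqrt{\frac{531413}{908230} - 2778643} = \sqrt{- \frac{2523646400477}{908230}} = \frac{i \sqrt{2292051370305225710}}{908230}$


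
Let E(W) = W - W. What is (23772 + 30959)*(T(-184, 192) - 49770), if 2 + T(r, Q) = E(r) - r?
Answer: -2714000828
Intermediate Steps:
E(W) = 0
T(r, Q) = -2 - r (T(r, Q) = -2 + (0 - r) = -2 - r)
(23772 + 30959)*(T(-184, 192) - 49770) = (23772 + 30959)*((-2 - 1*(-184)) - 49770) = 54731*((-2 + 184) - 49770) = 54731*(182 - 49770) = 54731*(-49588) = -2714000828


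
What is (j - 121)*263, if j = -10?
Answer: -34453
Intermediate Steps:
(j - 121)*263 = (-10 - 121)*263 = -131*263 = -34453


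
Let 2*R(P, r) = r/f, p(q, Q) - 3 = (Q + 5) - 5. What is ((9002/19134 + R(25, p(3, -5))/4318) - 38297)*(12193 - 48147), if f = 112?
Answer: 3185320030430229095/2313377136 ≈ 1.3769e+9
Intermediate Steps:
p(q, Q) = 3 + Q (p(q, Q) = 3 + ((Q + 5) - 5) = 3 + ((5 + Q) - 5) = 3 + Q)
R(P, r) = r/224 (R(P, r) = (r/112)/2 = r/224)
((9002/19134 + R(25, p(3, -5))/4318) - 38297)*(12193 - 48147) = ((9002/19134 + ((3 - 5)/224)/4318) - 38297)*(12193 - 48147) = ((9002*(1/19134) + ((1/224)*(-2))*(1/4318)) - 38297)*(-35954) = ((4501/9567 - 1/112*1/4318) - 38297)*(-35954) = ((4501/9567 - 1/483616) - 38297)*(-35954) = (2176746049/4626754272 - 38297)*(-35954) = -177188631608735/4626754272*(-35954) = 3185320030430229095/2313377136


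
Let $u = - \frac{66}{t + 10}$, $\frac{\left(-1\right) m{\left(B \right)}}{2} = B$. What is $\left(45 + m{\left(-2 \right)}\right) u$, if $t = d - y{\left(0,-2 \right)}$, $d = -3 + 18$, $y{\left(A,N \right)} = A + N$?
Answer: $- \frac{1078}{9} \approx -119.78$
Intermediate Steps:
$d = 15$
$m{\left(B \right)} = - 2 B$
$t = 17$ ($t = 15 - \left(0 - 2\right) = 15 - -2 = 15 + 2 = 17$)
$u = - \frac{22}{9}$ ($u = - \frac{66}{17 + 10} = - \frac{66}{27} = \left(-66\right) \frac{1}{27} = - \frac{22}{9} \approx -2.4444$)
$\left(45 + m{\left(-2 \right)}\right) u = \left(45 - -4\right) \left(- \frac{22}{9}\right) = \left(45 + 4\right) \left(- \frac{22}{9}\right) = 49 \left(- \frac{22}{9}\right) = - \frac{1078}{9}$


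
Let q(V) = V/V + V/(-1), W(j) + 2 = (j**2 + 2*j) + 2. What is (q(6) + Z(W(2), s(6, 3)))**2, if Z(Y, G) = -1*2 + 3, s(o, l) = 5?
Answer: 16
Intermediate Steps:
W(j) = j**2 + 2*j (W(j) = -2 + ((j**2 + 2*j) + 2) = -2 + (2 + j**2 + 2*j) = j**2 + 2*j)
Z(Y, G) = 1 (Z(Y, G) = -2 + 3 = 1)
q(V) = 1 - V (q(V) = 1 + V*(-1) = 1 - V)
(q(6) + Z(W(2), s(6, 3)))**2 = ((1 - 1*6) + 1)**2 = ((1 - 6) + 1)**2 = (-5 + 1)**2 = (-4)**2 = 16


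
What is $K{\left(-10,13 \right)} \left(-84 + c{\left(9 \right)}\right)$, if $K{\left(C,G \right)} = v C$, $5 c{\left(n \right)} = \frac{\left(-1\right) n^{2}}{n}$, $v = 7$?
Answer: $6006$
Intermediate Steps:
$c{\left(n \right)} = - \frac{n}{5}$ ($c{\left(n \right)} = \frac{- n^{2} \frac{1}{n}}{5} = \frac{\left(-1\right) n}{5} = - \frac{n}{5}$)
$K{\left(C,G \right)} = 7 C$
$K{\left(-10,13 \right)} \left(-84 + c{\left(9 \right)}\right) = 7 \left(-10\right) \left(-84 - \frac{9}{5}\right) = - 70 \left(-84 - \frac{9}{5}\right) = \left(-70\right) \left(- \frac{429}{5}\right) = 6006$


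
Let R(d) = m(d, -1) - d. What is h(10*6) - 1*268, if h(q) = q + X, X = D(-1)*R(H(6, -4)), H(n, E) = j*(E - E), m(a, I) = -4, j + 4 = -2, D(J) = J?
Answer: -204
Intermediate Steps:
j = -6 (j = -4 - 2 = -6)
H(n, E) = 0 (H(n, E) = -6*(E - E) = -6*0 = 0)
R(d) = -4 - d
X = 4 (X = -(-4 - 1*0) = -(-4 + 0) = -1*(-4) = 4)
h(q) = 4 + q (h(q) = q + 4 = 4 + q)
h(10*6) - 1*268 = (4 + 10*6) - 1*268 = (4 + 60) - 268 = 64 - 268 = -204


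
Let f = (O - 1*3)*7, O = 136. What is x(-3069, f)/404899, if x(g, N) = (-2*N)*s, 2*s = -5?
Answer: 4655/404899 ≈ 0.011497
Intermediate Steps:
s = -5/2 (s = (½)*(-5) = -5/2 ≈ -2.5000)
f = 931 (f = (136 - 1*3)*7 = (136 - 3)*7 = 133*7 = 931)
x(g, N) = 5*N (x(g, N) = -2*N*(-5/2) = 5*N)
x(-3069, f)/404899 = (5*931)/404899 = 4655*(1/404899) = 4655/404899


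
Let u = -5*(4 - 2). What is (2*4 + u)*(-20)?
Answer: 40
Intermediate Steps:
u = -10 (u = -5*2 = -10)
(2*4 + u)*(-20) = (2*4 - 10)*(-20) = (8 - 10)*(-20) = -2*(-20) = 40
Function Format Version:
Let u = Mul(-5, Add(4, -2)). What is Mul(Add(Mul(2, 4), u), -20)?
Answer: 40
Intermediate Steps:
u = -10 (u = Mul(-5, 2) = -10)
Mul(Add(Mul(2, 4), u), -20) = Mul(Add(Mul(2, 4), -10), -20) = Mul(Add(8, -10), -20) = Mul(-2, -20) = 40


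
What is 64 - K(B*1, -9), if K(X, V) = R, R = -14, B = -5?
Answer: 78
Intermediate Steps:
K(X, V) = -14
64 - K(B*1, -9) = 64 - 1*(-14) = 64 + 14 = 78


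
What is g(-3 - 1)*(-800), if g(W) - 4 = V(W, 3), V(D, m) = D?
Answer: 0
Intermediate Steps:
g(W) = 4 + W
g(-3 - 1)*(-800) = (4 + (-3 - 1))*(-800) = (4 - 4)*(-800) = 0*(-800) = 0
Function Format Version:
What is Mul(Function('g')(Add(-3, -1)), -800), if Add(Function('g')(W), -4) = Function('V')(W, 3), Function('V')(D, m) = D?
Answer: 0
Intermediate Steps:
Function('g')(W) = Add(4, W)
Mul(Function('g')(Add(-3, -1)), -800) = Mul(Add(4, Add(-3, -1)), -800) = Mul(Add(4, -4), -800) = Mul(0, -800) = 0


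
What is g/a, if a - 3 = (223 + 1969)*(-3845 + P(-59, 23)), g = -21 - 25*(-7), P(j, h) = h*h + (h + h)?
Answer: -154/7167837 ≈ -2.1485e-5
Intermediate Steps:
P(j, h) = h**2 + 2*h
g = 154 (g = -21 + 175 = 154)
a = -7167837 (a = 3 + (223 + 1969)*(-3845 + 23*(2 + 23)) = 3 + 2192*(-3845 + 23*25) = 3 + 2192*(-3845 + 575) = 3 + 2192*(-3270) = 3 - 7167840 = -7167837)
g/a = 154/(-7167837) = 154*(-1/7167837) = -154/7167837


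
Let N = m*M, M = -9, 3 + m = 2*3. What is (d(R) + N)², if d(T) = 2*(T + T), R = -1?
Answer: 961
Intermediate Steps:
m = 3 (m = -3 + 2*3 = -3 + 6 = 3)
d(T) = 4*T (d(T) = 2*(2*T) = 4*T)
N = -27 (N = 3*(-9) = -27)
(d(R) + N)² = (4*(-1) - 27)² = (-4 - 27)² = (-31)² = 961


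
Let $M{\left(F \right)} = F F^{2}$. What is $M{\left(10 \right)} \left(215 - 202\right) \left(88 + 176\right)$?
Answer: $3432000$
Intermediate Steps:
$M{\left(F \right)} = F^{3}$
$M{\left(10 \right)} \left(215 - 202\right) \left(88 + 176\right) = 10^{3} \left(215 - 202\right) \left(88 + 176\right) = 1000 \cdot 13 \cdot 264 = 1000 \cdot 3432 = 3432000$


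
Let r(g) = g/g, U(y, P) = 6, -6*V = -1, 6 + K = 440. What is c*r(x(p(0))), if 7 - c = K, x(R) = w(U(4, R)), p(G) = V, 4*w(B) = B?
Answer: -427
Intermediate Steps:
K = 434 (K = -6 + 440 = 434)
V = 1/6 (V = -1/6*(-1) = 1/6 ≈ 0.16667)
w(B) = B/4
p(G) = 1/6
x(R) = 3/2 (x(R) = (1/4)*6 = 3/2)
c = -427 (c = 7 - 1*434 = 7 - 434 = -427)
r(g) = 1
c*r(x(p(0))) = -427*1 = -427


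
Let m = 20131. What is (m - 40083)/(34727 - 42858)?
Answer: 19952/8131 ≈ 2.4538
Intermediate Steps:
(m - 40083)/(34727 - 42858) = (20131 - 40083)/(34727 - 42858) = -19952/(-8131) = -19952*(-1/8131) = 19952/8131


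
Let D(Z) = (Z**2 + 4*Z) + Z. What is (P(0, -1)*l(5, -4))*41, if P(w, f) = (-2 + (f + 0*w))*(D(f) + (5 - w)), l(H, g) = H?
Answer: -615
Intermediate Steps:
D(Z) = Z**2 + 5*Z
P(w, f) = (-2 + f)*(5 - w + f*(5 + f)) (P(w, f) = (-2 + (f + 0*w))*(f*(5 + f) + (5 - w)) = (-2 + (f + 0))*(5 - w + f*(5 + f)) = (-2 + f)*(5 - w + f*(5 + f)))
(P(0, -1)*l(5, -4))*41 = ((-10 + (-1)**3 - 5*(-1) + 2*0 + 3*(-1)**2 - 1*(-1)*0)*5)*41 = ((-10 - 1 + 5 + 0 + 3*1 + 0)*5)*41 = ((-10 - 1 + 5 + 0 + 3 + 0)*5)*41 = -3*5*41 = -15*41 = -615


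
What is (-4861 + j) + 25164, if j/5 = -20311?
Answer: -81252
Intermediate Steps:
j = -101555 (j = 5*(-20311) = -101555)
(-4861 + j) + 25164 = (-4861 - 101555) + 25164 = -106416 + 25164 = -81252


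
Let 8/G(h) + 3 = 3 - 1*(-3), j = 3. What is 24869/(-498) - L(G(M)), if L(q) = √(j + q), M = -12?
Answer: -24869/498 - √51/3 ≈ -52.318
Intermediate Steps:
G(h) = 8/3 (G(h) = 8/(-3 + (3 - 1*(-3))) = 8/(-3 + (3 + 3)) = 8/(-3 + 6) = 8/3)
L(q) = √(3 + q)
24869/(-498) - L(G(M)) = 24869/(-498) - √(3 + 8/3) = 24869*(-1/498) - √(17/3) = -24869/498 - √51/3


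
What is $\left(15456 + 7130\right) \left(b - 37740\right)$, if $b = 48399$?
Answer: $240744174$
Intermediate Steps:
$\left(15456 + 7130\right) \left(b - 37740\right) = \left(15456 + 7130\right) \left(48399 - 37740\right) = 22586 \cdot 10659 = 240744174$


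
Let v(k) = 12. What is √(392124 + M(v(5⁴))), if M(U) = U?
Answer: 2*√98034 ≈ 626.21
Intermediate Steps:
√(392124 + M(v(5⁴))) = √(392124 + 12) = √392136 = 2*√98034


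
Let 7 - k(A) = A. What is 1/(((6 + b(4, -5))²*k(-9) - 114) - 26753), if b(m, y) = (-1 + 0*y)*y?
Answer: -1/24931 ≈ -4.0111e-5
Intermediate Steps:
k(A) = 7 - A
b(m, y) = -y (b(m, y) = (-1 + 0)*y = -y)
1/(((6 + b(4, -5))²*k(-9) - 114) - 26753) = 1/(((6 - 1*(-5))²*(7 - 1*(-9)) - 114) - 26753) = 1/(((6 + 5)²*(7 + 9) - 114) - 26753) = 1/((11²*16 - 114) - 26753) = 1/((121*16 - 114) - 26753) = 1/((1936 - 114) - 26753) = 1/(1822 - 26753) = 1/(-24931) = -1/24931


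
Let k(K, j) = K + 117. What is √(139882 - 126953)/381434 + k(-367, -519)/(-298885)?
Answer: 50/59777 + √12929/381434 ≈ 0.0011345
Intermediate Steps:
k(K, j) = 117 + K
√(139882 - 126953)/381434 + k(-367, -519)/(-298885) = √(139882 - 126953)/381434 + (117 - 367)/(-298885) = √12929*(1/381434) - 250*(-1/298885) = √12929/381434 + 50/59777 = 50/59777 + √12929/381434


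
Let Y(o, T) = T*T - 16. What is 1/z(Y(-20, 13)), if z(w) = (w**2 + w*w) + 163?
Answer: 1/46981 ≈ 2.1285e-5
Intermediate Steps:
Y(o, T) = -16 + T**2 (Y(o, T) = T**2 - 16 = -16 + T**2)
z(w) = 163 + 2*w**2 (z(w) = (w**2 + w**2) + 163 = 2*w**2 + 163 = 163 + 2*w**2)
1/z(Y(-20, 13)) = 1/(163 + 2*(-16 + 13**2)**2) = 1/(163 + 2*(-16 + 169)**2) = 1/(163 + 2*153**2) = 1/(163 + 2*23409) = 1/(163 + 46818) = 1/46981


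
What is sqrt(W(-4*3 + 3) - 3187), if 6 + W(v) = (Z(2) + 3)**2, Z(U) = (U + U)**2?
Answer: 4*I*sqrt(177) ≈ 53.217*I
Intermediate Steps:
Z(U) = 4*U**2 (Z(U) = (2*U)**2 = 4*U**2)
W(v) = 355 (W(v) = -6 + (4*2**2 + 3)**2 = -6 + (4*4 + 3)**2 = -6 + (16 + 3)**2 = -6 + 19**2 = -6 + 361 = 355)
sqrt(W(-4*3 + 3) - 3187) = sqrt(355 - 3187) = sqrt(-2832) = 4*I*sqrt(177)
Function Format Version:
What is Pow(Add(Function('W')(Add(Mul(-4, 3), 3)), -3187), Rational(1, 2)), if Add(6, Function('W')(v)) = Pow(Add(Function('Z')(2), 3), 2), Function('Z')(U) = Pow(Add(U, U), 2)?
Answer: Mul(4, I, Pow(177, Rational(1, 2))) ≈ Mul(53.217, I)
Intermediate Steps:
Function('Z')(U) = Mul(4, Pow(U, 2)) (Function('Z')(U) = Pow(Mul(2, U), 2) = Mul(4, Pow(U, 2)))
Function('W')(v) = 355 (Function('W')(v) = Add(-6, Pow(Add(Mul(4, Pow(2, 2)), 3), 2)) = Add(-6, Pow(Add(Mul(4, 4), 3), 2)) = Add(-6, Pow(Add(16, 3), 2)) = Add(-6, Pow(19, 2)) = Add(-6, 361) = 355)
Pow(Add(Function('W')(Add(Mul(-4, 3), 3)), -3187), Rational(1, 2)) = Pow(Add(355, -3187), Rational(1, 2)) = Pow(-2832, Rational(1, 2)) = Mul(4, I, Pow(177, Rational(1, 2)))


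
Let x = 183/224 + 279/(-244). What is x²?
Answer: 19900521/186704896 ≈ 0.10659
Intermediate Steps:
x = -4461/13664 (x = 183*(1/224) + 279*(-1/244) = 183/224 - 279/244 = -4461/13664 ≈ -0.32648)
x² = (-4461/13664)² = 19900521/186704896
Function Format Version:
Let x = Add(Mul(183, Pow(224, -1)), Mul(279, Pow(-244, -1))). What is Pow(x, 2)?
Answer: Rational(19900521, 186704896) ≈ 0.10659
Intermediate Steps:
x = Rational(-4461, 13664) (x = Add(Mul(183, Rational(1, 224)), Mul(279, Rational(-1, 244))) = Add(Rational(183, 224), Rational(-279, 244)) = Rational(-4461, 13664) ≈ -0.32648)
Pow(x, 2) = Pow(Rational(-4461, 13664), 2) = Rational(19900521, 186704896)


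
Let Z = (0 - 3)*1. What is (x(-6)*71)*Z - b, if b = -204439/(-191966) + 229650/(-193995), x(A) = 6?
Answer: -3172590853411/2482696278 ≈ -1277.9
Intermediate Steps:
Z = -3 (Z = -3*1 = -3)
b = -294989873/2482696278 (b = -204439*(-1/191966) + 229650*(-1/193995) = 204439/191966 - 15310/12933 = -294989873/2482696278 ≈ -0.11882)
(x(-6)*71)*Z - b = (6*71)*(-3) - 1*(-294989873/2482696278) = 426*(-3) + 294989873/2482696278 = -1278 + 294989873/2482696278 = -3172590853411/2482696278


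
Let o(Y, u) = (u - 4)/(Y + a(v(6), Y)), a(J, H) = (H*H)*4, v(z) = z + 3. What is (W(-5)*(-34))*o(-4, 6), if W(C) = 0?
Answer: 0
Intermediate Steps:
v(z) = 3 + z
a(J, H) = 4*H**2 (a(J, H) = H**2*4 = 4*H**2)
o(Y, u) = (-4 + u)/(Y + 4*Y**2) (o(Y, u) = (u - 4)/(Y + 4*Y**2) = (-4 + u)/(Y + 4*Y**2))
(W(-5)*(-34))*o(-4, 6) = (0*(-34))*((-4 + 6)/((-4)*(1 + 4*(-4)))) = 0*(-1/4*2/(1 - 16)) = 0*(-1/4*2/(-15)) = 0*(-1/4*(-1/15)*2) = 0*(1/30) = 0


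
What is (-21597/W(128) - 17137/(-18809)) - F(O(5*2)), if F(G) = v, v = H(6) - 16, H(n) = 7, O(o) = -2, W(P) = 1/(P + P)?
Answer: -103991614670/18809 ≈ -5.5288e+6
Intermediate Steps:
W(P) = 1/(2*P)
v = -9 (v = 7 - 16 = -9)
F(G) = -9
(-21597/W(128) - 17137/(-18809)) - F(O(5*2)) = (-21597/((½)/128) - 17137/(-18809)) - 1*(-9) = (-21597/((½)*(1/128)) - 17137*(-1/18809)) + 9 = (-21597/1/256 + 17137/18809) + 9 = (-21597*256 + 17137/18809) + 9 = (-5528832 + 17137/18809) + 9 = -103991783951/18809 + 9 = -103991614670/18809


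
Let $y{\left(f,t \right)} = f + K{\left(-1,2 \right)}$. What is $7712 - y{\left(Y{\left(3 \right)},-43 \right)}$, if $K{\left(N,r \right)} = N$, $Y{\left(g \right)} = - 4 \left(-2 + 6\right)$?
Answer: $7729$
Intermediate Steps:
$Y{\left(g \right)} = -16$ ($Y{\left(g \right)} = \left(-4\right) 4 = -16$)
$y{\left(f,t \right)} = -1 + f$ ($y{\left(f,t \right)} = f - 1 = -1 + f$)
$7712 - y{\left(Y{\left(3 \right)},-43 \right)} = 7712 - \left(-1 - 16\right) = 7712 - -17 = 7712 + 17 = 7729$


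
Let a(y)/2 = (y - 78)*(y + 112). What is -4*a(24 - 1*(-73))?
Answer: -31768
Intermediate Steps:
a(y) = 2*(-78 + y)*(112 + y) (a(y) = 2*((y - 78)*(y + 112)) = 2*((-78 + y)*(112 + y)) = 2*(-78 + y)*(112 + y))
-4*a(24 - 1*(-73)) = -4*(-17472 + 2*(24 - 1*(-73))² + 68*(24 - 1*(-73))) = -4*(-17472 + 2*(24 + 73)² + 68*(24 + 73)) = -4*(-17472 + 2*97² + 68*97) = -4*(-17472 + 2*9409 + 6596) = -4*(-17472 + 18818 + 6596) = -4*7942 = -31768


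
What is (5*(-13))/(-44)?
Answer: 65/44 ≈ 1.4773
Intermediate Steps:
(5*(-13))/(-44) = -65*(-1/44) = 65/44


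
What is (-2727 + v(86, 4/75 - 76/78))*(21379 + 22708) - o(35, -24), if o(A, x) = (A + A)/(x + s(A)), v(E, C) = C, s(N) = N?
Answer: -1289851355161/10725 ≈ -1.2027e+8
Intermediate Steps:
o(A, x) = 2*A/(A + x) (o(A, x) = (A + A)/(x + A) = (2*A)/(A + x) = 2*A/(A + x))
(-2727 + v(86, 4/75 - 76/78))*(21379 + 22708) - o(35, -24) = (-2727 + (4/75 - 76/78))*(21379 + 22708) - 2*35/(35 - 24) = (-2727 + (4*(1/75) - 76*1/78))*44087 - 2*35/11 = (-2727 + (4/75 - 38/39))*44087 - 2*35/11 = (-2727 - 898/975)*44087 - 1*70/11 = -2659723/975*44087 - 70/11 = -117259207901/975 - 70/11 = -1289851355161/10725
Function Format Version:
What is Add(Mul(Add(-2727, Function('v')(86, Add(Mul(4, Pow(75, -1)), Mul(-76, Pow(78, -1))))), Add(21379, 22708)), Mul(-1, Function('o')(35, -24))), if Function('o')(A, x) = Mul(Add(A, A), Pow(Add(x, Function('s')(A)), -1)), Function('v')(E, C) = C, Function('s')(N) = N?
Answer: Rational(-1289851355161, 10725) ≈ -1.2027e+8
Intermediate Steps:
Function('o')(A, x) = Mul(2, A, Pow(Add(A, x), -1)) (Function('o')(A, x) = Mul(Add(A, A), Pow(Add(x, A), -1)) = Mul(Mul(2, A), Pow(Add(A, x), -1)) = Mul(2, A, Pow(Add(A, x), -1)))
Add(Mul(Add(-2727, Function('v')(86, Add(Mul(4, Pow(75, -1)), Mul(-76, Pow(78, -1))))), Add(21379, 22708)), Mul(-1, Function('o')(35, -24))) = Add(Mul(Add(-2727, Add(Mul(4, Pow(75, -1)), Mul(-76, Pow(78, -1)))), Add(21379, 22708)), Mul(-1, Mul(2, 35, Pow(Add(35, -24), -1)))) = Add(Mul(Add(-2727, Add(Mul(4, Rational(1, 75)), Mul(-76, Rational(1, 78)))), 44087), Mul(-1, Mul(2, 35, Pow(11, -1)))) = Add(Mul(Add(-2727, Add(Rational(4, 75), Rational(-38, 39))), 44087), Mul(-1, Mul(2, 35, Rational(1, 11)))) = Add(Mul(Add(-2727, Rational(-898, 975)), 44087), Mul(-1, Rational(70, 11))) = Add(Mul(Rational(-2659723, 975), 44087), Rational(-70, 11)) = Add(Rational(-117259207901, 975), Rational(-70, 11)) = Rational(-1289851355161, 10725)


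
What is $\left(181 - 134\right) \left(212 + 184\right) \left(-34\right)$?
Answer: $-632808$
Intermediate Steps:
$\left(181 - 134\right) \left(212 + 184\right) \left(-34\right) = 47 \cdot 396 \left(-34\right) = 18612 \left(-34\right) = -632808$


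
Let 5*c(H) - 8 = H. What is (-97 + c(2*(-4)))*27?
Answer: -2619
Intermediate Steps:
c(H) = 8/5 + H/5
(-97 + c(2*(-4)))*27 = (-97 + (8/5 + (2*(-4))/5))*27 = (-97 + (8/5 + (⅕)*(-8)))*27 = (-97 + (8/5 - 8/5))*27 = (-97 + 0)*27 = -97*27 = -2619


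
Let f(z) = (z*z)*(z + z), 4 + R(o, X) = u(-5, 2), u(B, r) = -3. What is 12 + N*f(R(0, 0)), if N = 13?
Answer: -8906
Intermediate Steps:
R(o, X) = -7 (R(o, X) = -4 - 3 = -7)
f(z) = 2*z³ (f(z) = z²*(2*z) = 2*z³)
12 + N*f(R(0, 0)) = 12 + 13*(2*(-7)³) = 12 + 13*(2*(-343)) = 12 + 13*(-686) = 12 - 8918 = -8906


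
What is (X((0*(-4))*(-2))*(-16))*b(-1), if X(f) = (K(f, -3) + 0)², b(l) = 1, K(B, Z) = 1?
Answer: -16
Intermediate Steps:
X(f) = 1 (X(f) = (1 + 0)² = 1² = 1)
(X((0*(-4))*(-2))*(-16))*b(-1) = (1*(-16))*1 = -16*1 = -16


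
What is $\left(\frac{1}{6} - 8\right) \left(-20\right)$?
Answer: $\frac{470}{3} \approx 156.67$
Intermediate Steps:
$\left(\frac{1}{6} - 8\right) \left(-20\right) = \left(- \frac{47}{6}\right) \left(-20\right) = \frac{470}{3}$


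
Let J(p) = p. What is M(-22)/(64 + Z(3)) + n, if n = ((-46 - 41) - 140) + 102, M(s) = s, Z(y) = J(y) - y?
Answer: -4011/32 ≈ -125.34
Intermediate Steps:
Z(y) = 0 (Z(y) = y - y = 0)
n = -125 (n = (-87 - 140) + 102 = -227 + 102 = -125)
M(-22)/(64 + Z(3)) + n = -22/(64 + 0) - 125 = -22/64 - 125 = -22*1/64 - 125 = -11/32 - 125 = -4011/32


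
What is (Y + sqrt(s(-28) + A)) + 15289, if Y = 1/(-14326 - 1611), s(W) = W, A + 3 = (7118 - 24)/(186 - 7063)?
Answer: 243660792/15937 + I*sqrt(2863653)/299 ≈ 15289.0 + 5.6596*I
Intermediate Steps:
A = -27725/6877 (A = -3 + (7118 - 24)/(186 - 7063) = -3 + 7094/(-6877) = -3 + 7094*(-1/6877) = -3 - 7094/6877 = -27725/6877 ≈ -4.0316)
Y = -1/15937 (Y = 1/(-15937) = -1/15937 ≈ -6.2747e-5)
(Y + sqrt(s(-28) + A)) + 15289 = (-1/15937 + sqrt(-28 - 27725/6877)) + 15289 = (-1/15937 + sqrt(-220281/6877)) + 15289 = (-1/15937 + I*sqrt(2863653)/299) + 15289 = 243660792/15937 + I*sqrt(2863653)/299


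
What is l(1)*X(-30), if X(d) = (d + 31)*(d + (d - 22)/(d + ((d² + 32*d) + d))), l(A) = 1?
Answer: -887/30 ≈ -29.567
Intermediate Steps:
X(d) = (31 + d)*(d + (-22 + d)/(d² + 34*d)) (X(d) = (31 + d)*(d + (-22 + d)/(d + (d² + 33*d))) = (31 + d)*(d + (-22 + d)/(d² + 34*d)))
l(1)*X(-30) = 1*((-682 + (-30)⁴ + 9*(-30) + 65*(-30)³ + 1055*(-30)²)/((-30)*(34 - 30))) = 1*(-1/30*(-682 + 810000 - 270 + 65*(-27000) + 1055*900)/4) = 1*(-1/30*¼*(-682 + 810000 - 270 - 1755000 + 949500)) = 1*(-1/30*¼*3548) = 1*(-887/30) = -887/30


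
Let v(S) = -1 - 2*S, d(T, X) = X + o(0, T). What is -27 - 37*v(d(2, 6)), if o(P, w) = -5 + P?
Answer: 84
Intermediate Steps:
d(T, X) = -5 + X (d(T, X) = X + (-5 + 0) = X - 5 = -5 + X)
-27 - 37*v(d(2, 6)) = -27 - 37*(-1 - 2*(-5 + 6)) = -27 - 37*(-1 - 2*1) = -27 - 37*(-1 - 2) = -27 - 37*(-3) = -27 + 111 = 84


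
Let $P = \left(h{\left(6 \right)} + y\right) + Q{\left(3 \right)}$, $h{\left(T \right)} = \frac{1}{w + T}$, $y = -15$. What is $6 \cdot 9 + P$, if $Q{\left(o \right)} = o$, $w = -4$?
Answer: $\frac{85}{2} \approx 42.5$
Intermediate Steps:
$h{\left(T \right)} = \frac{1}{-4 + T}$
$P = - \frac{23}{2}$ ($P = \left(\frac{1}{-4 + 6} - 15\right) + 3 = \left(\frac{1}{2} - 15\right) + 3 = - \frac{29}{2} + 3 = - \frac{23}{2} \approx -11.5$)
$6 \cdot 9 + P = 6 \cdot 9 - \frac{23}{2} = 54 - \frac{23}{2} = \frac{85}{2}$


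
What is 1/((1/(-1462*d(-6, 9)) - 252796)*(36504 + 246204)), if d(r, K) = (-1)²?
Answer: -731/52242707237562 ≈ -1.3992e-11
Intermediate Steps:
d(r, K) = 1
1/((1/(-1462*d(-6, 9)) - 252796)*(36504 + 246204)) = 1/((1/(-1462*1) - 252796)*(36504 + 246204)) = 1/((1/(-1462) - 252796)*282708) = 1/((-1/1462 - 252796)*282708) = 1/(-369587753/1462*282708) = 1/(-52242707237562/731) = -731/52242707237562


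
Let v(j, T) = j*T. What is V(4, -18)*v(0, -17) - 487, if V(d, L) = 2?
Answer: -487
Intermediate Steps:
v(j, T) = T*j
V(4, -18)*v(0, -17) - 487 = 2*(-17*0) - 487 = 2*0 - 487 = 0 - 487 = -487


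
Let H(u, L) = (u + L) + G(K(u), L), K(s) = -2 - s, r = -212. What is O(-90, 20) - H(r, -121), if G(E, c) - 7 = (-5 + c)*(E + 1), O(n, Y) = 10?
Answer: 26922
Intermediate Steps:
G(E, c) = 7 + (1 + E)*(-5 + c) (G(E, c) = 7 + (-5 + c)*(E + 1) = 7 + (-5 + c)*(1 + E) = 7 + (1 + E)*(-5 + c))
H(u, L) = 12 + 2*L + 6*u + L*(-2 - u) (H(u, L) = (u + L) + (2 + L - 5*(-2 - u) + (-2 - u)*L) = (L + u) + (2 + L + (10 + 5*u) + L*(-2 - u)) = (L + u) + (12 + L + 5*u + L*(-2 - u)) = 12 + 2*L + 6*u + L*(-2 - u))
O(-90, 20) - H(r, -121) = 10 - (12 + 6*(-212) - 1*(-121)*(-212)) = 10 - (12 - 1272 - 25652) = 10 - 1*(-26912) = 10 + 26912 = 26922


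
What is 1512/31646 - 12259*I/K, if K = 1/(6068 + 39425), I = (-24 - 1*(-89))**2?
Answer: -37283370220593469/15823 ≈ -2.3563e+12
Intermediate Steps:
I = 4225 (I = (-24 + 89)**2 = 65**2 = 4225)
K = 1/45493 ≈ 2.1981e-5
1512/31646 - 12259*I/K = 1512/31646 - 12259/((1/45493)/4225) = 1512*(1/31646) - 12259/((1/45493)*(1/4225)) = 756/15823 - 12259/1/192207925 = 756/15823 - 12259*192207925 = 756/15823 - 2356276952575 = -37283370220593469/15823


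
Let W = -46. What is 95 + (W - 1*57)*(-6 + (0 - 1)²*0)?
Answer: 713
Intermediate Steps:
95 + (W - 1*57)*(-6 + (0 - 1)²*0) = 95 + (-46 - 1*57)*(-6 + (0 - 1)²*0) = 95 + (-46 - 57)*(-6 + (-1)²*0) = 95 - 103*(-6 + 1*0) = 95 - 103*(-6 + 0) = 95 - 103*(-6) = 95 + 618 = 713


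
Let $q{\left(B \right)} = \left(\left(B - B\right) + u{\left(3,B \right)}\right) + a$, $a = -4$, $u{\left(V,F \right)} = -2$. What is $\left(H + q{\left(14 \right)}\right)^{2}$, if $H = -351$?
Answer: $127449$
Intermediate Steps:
$q{\left(B \right)} = -6$ ($q{\left(B \right)} = \left(\left(B - B\right) - 2\right) - 4 = \left(0 - 2\right) - 4 = -2 - 4 = -6$)
$\left(H + q{\left(14 \right)}\right)^{2} = \left(-351 - 6\right)^{2} = \left(-357\right)^{2} = 127449$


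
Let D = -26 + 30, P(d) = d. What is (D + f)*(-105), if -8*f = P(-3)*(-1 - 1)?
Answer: -1365/4 ≈ -341.25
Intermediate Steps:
D = 4
f = -3/4 (f = -(-3)*(-1 - 1)/8 = -(-3)*(-2)/8 = -1/8*6 = -3/4 ≈ -0.75000)
(D + f)*(-105) = (4 - 3/4)*(-105) = (13/4)*(-105) = -1365/4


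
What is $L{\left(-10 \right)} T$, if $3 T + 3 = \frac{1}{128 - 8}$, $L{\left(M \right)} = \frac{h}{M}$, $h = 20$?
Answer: $\frac{359}{180} \approx 1.9944$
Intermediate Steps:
$L{\left(M \right)} = \frac{20}{M}$
$T = - \frac{359}{360}$ ($T = -1 + \frac{1}{3 \left(128 - 8\right)} = -1 + \frac{1}{3 \cdot 120} = -1 + \frac{1}{3} \cdot \frac{1}{120} = -1 + \frac{1}{360} = - \frac{359}{360} \approx -0.99722$)
$L{\left(-10 \right)} T = \frac{20}{-10} \left(- \frac{359}{360}\right) = 20 \left(- \frac{1}{10}\right) \left(- \frac{359}{360}\right) = \left(-2\right) \left(- \frac{359}{360}\right) = \frac{359}{180}$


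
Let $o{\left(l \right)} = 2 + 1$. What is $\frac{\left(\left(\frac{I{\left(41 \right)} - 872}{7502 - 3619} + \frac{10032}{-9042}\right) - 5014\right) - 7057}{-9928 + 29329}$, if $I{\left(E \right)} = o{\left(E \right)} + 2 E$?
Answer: $- \frac{6422119976}{10320769371} \approx -0.62225$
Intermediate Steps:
$o{\left(l \right)} = 3$
$I{\left(E \right)} = 3 + 2 E$
$\frac{\left(\left(\frac{I{\left(41 \right)} - 872}{7502 - 3619} + \frac{10032}{-9042}\right) - 5014\right) - 7057}{-9928 + 29329} = \frac{\left(\left(\frac{\left(3 + 2 \cdot 41\right) - 872}{7502 - 3619} + \frac{10032}{-9042}\right) - 5014\right) - 7057}{-9928 + 29329} = \frac{\left(\left(\frac{\left(3 + 82\right) - 872}{3883} + 10032 \left(- \frac{1}{9042}\right)\right) - 5014\right) - 7057}{19401} = \left(\left(\left(\left(85 - 872\right) \frac{1}{3883} - \frac{152}{137}\right) - 5014\right) - 7057\right) \frac{1}{19401} = \left(\left(\left(\left(-787\right) \frac{1}{3883} - \frac{152}{137}\right) - 5014\right) - 7057\right) \frac{1}{19401} = \left(\left(\left(- \frac{787}{3883} - \frac{152}{137}\right) - 5014\right) - 7057\right) \frac{1}{19401} = \left(\left(- \frac{698035}{531971} - 5014\right) - 7057\right) \frac{1}{19401} = \left(- \frac{2668000629}{531971} - 7057\right) \frac{1}{19401} = \left(- \frac{6422119976}{531971}\right) \frac{1}{19401} = - \frac{6422119976}{10320769371}$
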